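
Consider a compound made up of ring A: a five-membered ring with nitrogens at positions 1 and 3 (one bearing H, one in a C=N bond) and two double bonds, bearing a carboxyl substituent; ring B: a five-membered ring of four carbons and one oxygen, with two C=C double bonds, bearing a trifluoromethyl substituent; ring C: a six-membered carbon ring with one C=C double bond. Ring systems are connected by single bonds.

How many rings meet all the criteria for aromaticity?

Ring A is fully conjugated (every ring atom contributes a p orbital); 2 ring double bonds (4 π electrons) plus a heteroatom lone pair (2) give 6 π electrons. Since 6 = 4n+2 (n=1), ring A is aromatic (imidazole).
Ring B is planar and fully conjugated; 2 ring double bonds (4 π electrons) plus a heteroatom lone pair (2) give 6 π electrons. That satisfies 4n+2 with n=1, so ring B is aromatic (furan).
Ring C has four sp³ carbons, so it is not fully conjugated — not aromatic (cyclohexene).
Aromatic: A, B. Total: 2.

2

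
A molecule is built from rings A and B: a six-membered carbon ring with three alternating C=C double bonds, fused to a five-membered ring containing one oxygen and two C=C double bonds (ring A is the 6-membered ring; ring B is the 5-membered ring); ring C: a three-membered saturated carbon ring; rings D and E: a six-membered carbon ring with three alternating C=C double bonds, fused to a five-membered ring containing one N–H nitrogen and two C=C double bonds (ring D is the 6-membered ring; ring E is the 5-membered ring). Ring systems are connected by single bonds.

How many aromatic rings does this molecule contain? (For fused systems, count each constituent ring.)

4

Rings A and B form a fused bicyclic system (with one oxygen) with 9 sp² atoms and 10 π electrons from ring double bonds plus a heteroatom lone pair. 10 = 4(2)+2, so the system is aromatic and both rings count as aromatic (benzofuran).
Ring C has only sp³ atoms, so it is not fully conjugated — not aromatic (cyclopropane).
Rings D and E form a fused bicyclic system (with one N–H) with 9 sp² atoms and 10 π electrons from ring double bonds plus a heteroatom lone pair. 10 = 4(2)+2, so the system is aromatic and both rings count as aromatic (indole).
Aromatic: A, B, D, E. Total: 4.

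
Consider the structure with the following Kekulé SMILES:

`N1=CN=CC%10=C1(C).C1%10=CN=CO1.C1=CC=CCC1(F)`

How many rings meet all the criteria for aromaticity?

2

The SMILES encodes a six-membered ring with nitrogens at positions 1 and 3 and three alternating double bonds; a five-membered ring with an oxygen at position 1 and a nitrogen at position 3 (in a C=N bond), with two double bonds; a six-membered carbon ring with two conjugated C=C double bonds and two sp³ carbons.
The 6-membered ring with two nitrogens (1,3) is fully conjugated (every ring atom contributes a p orbital); 3 ring double bonds give 6 π electrons. That satisfies 4n+2 with n=1, so it is aromatic (pyrimidine).
The 5-membered ring with one oxygen and one =N– is fully conjugated (every ring atom contributes a p orbital); 2 ring double bonds (4 π electrons) plus a heteroatom lone pair (2) give 6 π electrons. 6 = 4(1)+2, so it is aromatic (oxazole).
The 6-membered ring has two sp³ carbons, so it is not fully conjugated — not aromatic (1,3-cyclohexadiene).
2 of the 3 rings are aromatic. Total: 2.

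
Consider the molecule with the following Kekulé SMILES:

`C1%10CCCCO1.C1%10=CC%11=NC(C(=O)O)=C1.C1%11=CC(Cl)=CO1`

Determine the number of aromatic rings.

2

The SMILES encodes a six-membered saturated ring of five carbons and one oxygen; a six-membered ring of five carbons and one nitrogen with three alternating double bonds; a five-membered ring of four carbons and one oxygen, with two C=C double bonds.
The 6-membered ring with one oxygen has only sp³ atoms, so it is not fully conjugated — not aromatic (tetrahydropyran).
The 6-membered ring with one nitrogen is planar and fully conjugated; 3 ring double bonds give 6 π electrons. Since 6 = 4n+2 (n=1), it is aromatic (pyridine).
The 5-membered ring with one oxygen is fully conjugated (every ring atom contributes a p orbital); 2 ring double bonds (4 π electrons) plus a heteroatom lone pair (2) give 6 π electrons. Since 6 = 4n+2 (n=1), it is aromatic (furan).
2 of the 3 rings are aromatic. Total: 2.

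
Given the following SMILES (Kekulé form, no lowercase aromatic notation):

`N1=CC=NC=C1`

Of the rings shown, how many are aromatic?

1

The SMILES encodes a six-membered ring with nitrogens at positions 1 and 4 and three alternating double bonds.
The 6-membered ring with two nitrogens (1,4) is planar and fully conjugated; 3 ring double bonds give 6 π electrons. That satisfies 4n+2 with n=1, so it is aromatic (pyrazine).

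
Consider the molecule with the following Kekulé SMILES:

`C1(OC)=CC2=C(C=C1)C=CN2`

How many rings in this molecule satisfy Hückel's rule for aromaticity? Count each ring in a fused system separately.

The SMILES encodes a six-membered carbon ring with three alternating C=C double bonds, fused to a five-membered ring containing one N–H nitrogen and two C=C double bonds.
The fused 6/5-membered bicyclic (with one N–H) is a single π system with 9 sp² atoms and 10 π electrons from ring double bonds plus a heteroatom lone pair. 10 = 4(2)+2, so the system is aromatic and both rings count as aromatic (indole).
2 of the 2 rings are aromatic. Total: 2.

2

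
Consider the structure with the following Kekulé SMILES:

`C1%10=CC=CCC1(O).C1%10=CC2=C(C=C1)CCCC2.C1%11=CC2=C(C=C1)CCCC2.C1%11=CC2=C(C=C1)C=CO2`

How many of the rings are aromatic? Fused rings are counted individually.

4

The SMILES encodes a six-membered carbon ring with two conjugated C=C double bonds and two sp³ carbons; a six-membered carbon ring with three alternating C=C double bonds, fused to a saturated six-membered carbon ring; a six-membered carbon ring with three alternating C=C double bonds, fused to a saturated six-membered carbon ring; a six-membered carbon ring with three alternating C=C double bonds, fused to a five-membered ring containing one oxygen and two C=C double bonds.
The 6-membered ring has two sp³ carbons, so it is not fully conjugated — not aromatic (1,3-cyclohexadiene).
The second 6-membered ring has a continuous p-orbital overlap around the ring; 3 ring double bonds give 6 π electrons. Since 6 = 4n+2 (n=1), it is aromatic (benzene ring).
The third 6-membered ring has four sp³ carbons, so it is not fully conjugated — not aromatic (cyclohexane ring).
The fourth 6-membered ring is planar and fully conjugated; 3 ring double bonds give 6 π electrons. Since 6 = 4n+2 (n=1), it is aromatic (benzene ring).
The fifth 6-membered ring has four sp³ carbons, so it is not fully conjugated — not aromatic (cyclohexane ring).
The fused 6/5-membered bicyclic (with one oxygen) is a single π system with 9 sp² atoms and 10 π electrons from ring double bonds plus a heteroatom lone pair. 10 = 4(2)+2, so the system is aromatic and both rings count as aromatic (benzofuran).
4 of the 7 rings are aromatic. Total: 4.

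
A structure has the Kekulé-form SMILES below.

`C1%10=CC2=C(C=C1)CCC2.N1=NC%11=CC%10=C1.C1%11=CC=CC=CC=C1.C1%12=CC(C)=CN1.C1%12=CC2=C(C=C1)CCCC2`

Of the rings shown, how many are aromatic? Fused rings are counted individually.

4

The SMILES encodes a six-membered carbon ring with three alternating C=C double bonds, fused to a saturated five-membered carbon ring; a six-membered ring with two adjacent nitrogens and three alternating double bonds; an eight-membered carbon ring with four alternating C=C double bonds; a five-membered ring of four carbons and one nitrogen bearing a hydrogen, with two C=C double bonds; a six-membered carbon ring with three alternating C=C double bonds, fused to a saturated six-membered carbon ring.
The 6-membered ring is planar and fully conjugated; 3 ring double bonds give 6 π electrons. Since 6 = 4n+2 (n=1), it is aromatic (benzene ring).
The 5-membered ring has three sp³ carbons, so it is not fully conjugated — not aromatic (cyclopentane ring).
The 6-membered ring with two nitrogens (1,2) has a continuous p-orbital overlap around the ring; 3 ring double bonds give 6 π electrons. Since 6 = 4n+2 (n=1), it is aromatic (pyridazine).
The 8-membered ring has only sp² ring atoms; a planar conformation would have a fully conjugated π system of 8 electrons. But 8 = 4(2), which is 4n not 4n+2, so it is not aromatic (cyclooctatetraene) — cyclooctatetraene distorts into a non-planar tub to avoid antiaromaticity.
The 5-membered ring with one N–H is planar and fully conjugated; 2 ring double bonds (4 π electrons) plus a heteroatom lone pair (2) give 6 π electrons. 6 = 4(1)+2, so it is aromatic (pyrrole).
The second 6-membered ring is planar and fully conjugated; 3 ring double bonds give 6 π electrons. Since 6 = 4n+2 (n=1), it is aromatic (benzene ring).
The third 6-membered ring has four sp³ carbons, so it is not fully conjugated — not aromatic (cyclohexane ring).
4 of the 7 rings are aromatic. Total: 4.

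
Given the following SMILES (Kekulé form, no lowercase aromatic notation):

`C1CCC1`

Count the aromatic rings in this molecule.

The SMILES encodes a four-membered saturated carbon ring.
The 4-membered ring has only sp³ atoms, so it is not fully conjugated — not aromatic (cyclobutane).

0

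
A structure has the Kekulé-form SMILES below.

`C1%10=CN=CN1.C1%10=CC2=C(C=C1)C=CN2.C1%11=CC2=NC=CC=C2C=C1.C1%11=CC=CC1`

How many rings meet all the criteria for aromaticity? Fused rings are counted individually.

The SMILES encodes a five-membered ring with nitrogens at positions 1 and 3 (one bearing H, one in a C=N bond) and two double bonds; a six-membered carbon ring with three alternating C=C double bonds, fused to a five-membered ring containing one N–H nitrogen and two C=C double bonds; two fused six-membered rings, each with three alternating double bonds; one ring is all carbon and the other has one ring nitrogen; a five-membered carbon ring with two conjugated C=C double bonds and one sp³ carbon.
The 5-membered ring with two nitrogens (one N–H, one =N–) has a continuous p-orbital overlap around the ring; 2 ring double bonds (4 π electrons) plus a heteroatom lone pair (2) give 6 π electrons. Since 6 = 4n+2 (n=1), it is aromatic (imidazole).
The fused 6/5-membered bicyclic (with one N–H) is a single π system with 9 sp² atoms and 10 π electrons from ring double bonds plus a heteroatom lone pair. 10 = 4(2)+2, so the system is aromatic and both rings count as aromatic (indole).
The fused 6/6-membered bicyclic (with one nitrogen) is a single π system with 10 sp² atoms and 10 π electrons from ring double bonds. 10 = 4(2)+2, so the system is aromatic and both rings count as aromatic (quinoline).
The 5-membered ring has one sp³ carbon, so it is not fully conjugated — not aromatic (cyclopentadiene).
5 of the 6 rings are aromatic. Total: 5.

5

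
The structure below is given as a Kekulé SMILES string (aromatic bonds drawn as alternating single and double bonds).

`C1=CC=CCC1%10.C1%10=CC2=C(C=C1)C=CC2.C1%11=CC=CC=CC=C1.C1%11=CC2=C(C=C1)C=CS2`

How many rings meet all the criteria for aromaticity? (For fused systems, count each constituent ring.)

3

The SMILES encodes a six-membered carbon ring with two conjugated C=C double bonds and two sp³ carbons; a six-membered carbon ring with three alternating C=C double bonds, fused to a five-membered carbon ring containing one C=C double bond and one sp³ carbon; an eight-membered carbon ring with four alternating C=C double bonds; a six-membered carbon ring with three alternating C=C double bonds, fused to a five-membered ring containing one sulfur and two C=C double bonds.
The 6-membered ring has two sp³ carbons, so it is not fully conjugated — not aromatic (1,3-cyclohexadiene).
The second 6-membered ring has a continuous p-orbital overlap around the ring; 3 ring double bonds give 6 π electrons. 6 = 4(1)+2, so it is aromatic (benzene ring).
The 5-membered ring has one sp³ carbon, so it is not fully conjugated — not aromatic (cyclopentene ring).
The 8-membered ring has only sp² ring atoms; a planar conformation would have a fully conjugated π system of 8 electrons. But 8 = 4(2), which is 4n not 4n+2, so it is not aromatic (cyclooctatetraene) — cyclooctatetraene distorts into a non-planar tub to avoid antiaromaticity.
The fused 6/5-membered bicyclic (with one sulfur) is a single π system with 9 sp² atoms and 10 π electrons from ring double bonds plus a heteroatom lone pair. 10 = 4(2)+2, so the system is aromatic and both rings count as aromatic (benzothiophene).
3 of the 6 rings are aromatic. Total: 3.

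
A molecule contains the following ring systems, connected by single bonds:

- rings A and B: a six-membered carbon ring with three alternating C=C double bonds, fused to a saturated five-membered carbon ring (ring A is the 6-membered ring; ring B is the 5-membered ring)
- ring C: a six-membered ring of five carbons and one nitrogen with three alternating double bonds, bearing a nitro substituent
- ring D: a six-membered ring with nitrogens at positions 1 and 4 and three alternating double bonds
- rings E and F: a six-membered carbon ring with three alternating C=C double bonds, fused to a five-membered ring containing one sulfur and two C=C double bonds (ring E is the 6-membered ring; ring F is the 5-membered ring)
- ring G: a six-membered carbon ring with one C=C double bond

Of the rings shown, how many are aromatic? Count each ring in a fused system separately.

5

Ring A is fully conjugated (every ring atom contributes a p orbital); 3 ring double bonds give 6 π electrons. That satisfies 4n+2 with n=1, so ring A is aromatic (benzene ring).
Ring B has three sp³ carbons, so it is not fully conjugated — not aromatic (cyclopentane ring).
Ring C has a continuous p-orbital overlap around the ring; 3 ring double bonds give 6 π electrons. That satisfies 4n+2 with n=1, so ring C is aromatic (pyridine).
Ring D is planar and fully conjugated; 3 ring double bonds give 6 π electrons. Since 6 = 4n+2 (n=1), ring D is aromatic (pyrazine).
Rings E and F form a fused bicyclic system (with one sulfur) with 9 sp² atoms and 10 π electrons from ring double bonds plus a heteroatom lone pair. 10 = 4(2)+2, so the system is aromatic and both rings count as aromatic (benzothiophene).
Ring G has four sp³ carbons, so it is not fully conjugated — not aromatic (cyclohexene).
Aromatic: A, C, D, E, F. Total: 5.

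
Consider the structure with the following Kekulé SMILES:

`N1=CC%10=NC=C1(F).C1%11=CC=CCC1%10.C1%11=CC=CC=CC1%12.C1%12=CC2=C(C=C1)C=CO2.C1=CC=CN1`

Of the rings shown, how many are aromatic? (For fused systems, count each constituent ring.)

4

The SMILES encodes a six-membered ring with nitrogens at positions 1 and 4 and three alternating double bonds; a six-membered carbon ring with two conjugated C=C double bonds and two sp³ carbons; a seven-membered carbon ring with three C=C double bonds and one sp³ carbon; a six-membered carbon ring with three alternating C=C double bonds, fused to a five-membered ring containing one oxygen and two C=C double bonds; a five-membered ring of four carbons and one nitrogen bearing a hydrogen, with two C=C double bonds.
The 6-membered ring with two nitrogens (1,4) is fully conjugated (every ring atom contributes a p orbital); 3 ring double bonds give 6 π electrons. Since 6 = 4n+2 (n=1), it is aromatic (pyrazine).
The 6-membered ring has two sp³ carbons, so it is not fully conjugated — not aromatic (1,3-cyclohexadiene).
The 7-membered ring has one sp³ carbon, so it is not fully conjugated — not aromatic (cycloheptatriene).
The fused 6/5-membered bicyclic (with one oxygen) is a single π system with 9 sp² atoms and 10 π electrons from ring double bonds plus a heteroatom lone pair. 10 = 4(2)+2, so the system is aromatic and both rings count as aromatic (benzofuran).
The 5-membered ring with one N–H is planar and fully conjugated; 2 ring double bonds (4 π electrons) plus a heteroatom lone pair (2) give 6 π electrons. Since 6 = 4n+2 (n=1), it is aromatic (pyrrole).
4 of the 6 rings are aromatic. Total: 4.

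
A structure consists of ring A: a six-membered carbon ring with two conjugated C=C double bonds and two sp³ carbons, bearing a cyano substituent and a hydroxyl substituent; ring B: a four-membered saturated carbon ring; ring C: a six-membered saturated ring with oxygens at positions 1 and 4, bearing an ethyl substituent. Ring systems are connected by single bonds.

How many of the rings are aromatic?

0

Ring A has two sp³ carbons, so it is not fully conjugated — not aromatic (1,3-cyclohexadiene).
Ring B has only sp³ atoms, so it is not fully conjugated — not aromatic (cyclobutane).
Ring C has only sp³ atoms, so it is not fully conjugated — not aromatic (1,4-dioxane).
No ring is aromatic. Total: 0.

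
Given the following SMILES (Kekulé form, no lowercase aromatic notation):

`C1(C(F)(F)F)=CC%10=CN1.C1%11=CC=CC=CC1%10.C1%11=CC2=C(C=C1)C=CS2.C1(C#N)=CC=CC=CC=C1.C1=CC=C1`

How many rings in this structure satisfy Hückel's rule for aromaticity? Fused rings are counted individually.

3

The SMILES encodes a five-membered ring of four carbons and one nitrogen bearing a hydrogen, with two C=C double bonds; a seven-membered carbon ring with three C=C double bonds and one sp³ carbon; a six-membered carbon ring with three alternating C=C double bonds, fused to a five-membered ring containing one sulfur and two C=C double bonds; an eight-membered carbon ring with four alternating C=C double bonds; a four-membered carbon ring with two alternating C=C double bonds.
The 5-membered ring with one N–H has a continuous p-orbital overlap around the ring; 2 ring double bonds (4 π electrons) plus a heteroatom lone pair (2) give 6 π electrons. Since 6 = 4n+2 (n=1), it is aromatic (pyrrole).
The 7-membered ring has one sp³ carbon, so it is not fully conjugated — not aromatic (cycloheptatriene).
The fused 6/5-membered bicyclic (with one sulfur) is a single π system with 9 sp² atoms and 10 π electrons from ring double bonds plus a heteroatom lone pair. 10 = 4(2)+2, so the system is aromatic and both rings count as aromatic (benzothiophene).
The 8-membered ring has only sp² ring atoms; a planar conformation would have a fully conjugated π system of 8 electrons. But 8 = 4(2), which is 4n not 4n+2, so it is not aromatic (cyclooctatetraene) — cyclooctatetraene distorts into a non-planar tub to avoid antiaromaticity.
The 4-membered ring has only sp² ring atoms; a planar conformation would have a fully conjugated π system of 4 electrons. But 4 = 4(1), which is 4n not 4n+2, so it is not aromatic (cyclobutadiene) — cyclobutadiene is antiaromatic and distorts to a rectangle.
3 of the 6 rings are aromatic. Total: 3.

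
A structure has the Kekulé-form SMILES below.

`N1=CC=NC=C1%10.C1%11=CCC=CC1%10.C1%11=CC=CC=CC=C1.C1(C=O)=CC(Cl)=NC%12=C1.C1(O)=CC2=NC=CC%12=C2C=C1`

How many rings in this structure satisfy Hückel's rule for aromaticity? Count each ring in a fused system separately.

The SMILES encodes a six-membered ring with nitrogens at positions 1 and 4 and three alternating double bonds; a six-membered carbon ring with two isolated C=C double bonds and two sp³ carbons; an eight-membered carbon ring with four alternating C=C double bonds; a six-membered ring of five carbons and one nitrogen with three alternating double bonds; two fused six-membered rings, each with three alternating double bonds; one ring is all carbon and the other has one ring nitrogen.
The 6-membered ring with two nitrogens (1,4) has a continuous p-orbital overlap around the ring; 3 ring double bonds give 6 π electrons. That satisfies 4n+2 with n=1, so it is aromatic (pyrazine).
The 6-membered ring has two sp³ carbons, so it is not fully conjugated — not aromatic (1,4-cyclohexadiene).
The 8-membered ring has only sp² ring atoms; a planar conformation would have a fully conjugated π system of 8 electrons. But 8 = 4(2), which is 4n not 4n+2, so it is not aromatic (cyclooctatetraene) — cyclooctatetraene distorts into a non-planar tub to avoid antiaromaticity.
The 6-membered ring with one nitrogen has a continuous p-orbital overlap around the ring; 3 ring double bonds give 6 π electrons. Since 6 = 4n+2 (n=1), it is aromatic (pyridine).
The fused 6/6-membered bicyclic (with one nitrogen) is a single π system with 10 sp² atoms and 10 π electrons from ring double bonds. 10 = 4(2)+2, so the system is aromatic and both rings count as aromatic (quinoline).
4 of the 6 rings are aromatic. Total: 4.

4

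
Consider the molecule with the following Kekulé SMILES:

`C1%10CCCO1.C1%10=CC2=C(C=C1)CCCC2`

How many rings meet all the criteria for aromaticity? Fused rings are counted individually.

The SMILES encodes a five-membered saturated ring of four carbons and one oxygen; a six-membered carbon ring with three alternating C=C double bonds, fused to a saturated six-membered carbon ring.
The 5-membered ring with one oxygen has only sp³ atoms, so it is not fully conjugated — not aromatic (tetrahydrofuran).
The 6-membered ring is planar and fully conjugated; 3 ring double bonds give 6 π electrons. 6 = 4(1)+2, so it is aromatic (benzene ring).
The second 6-membered ring has four sp³ carbons, so it is not fully conjugated — not aromatic (cyclohexane ring).
1 of the 3 rings is aromatic. Total: 1.

1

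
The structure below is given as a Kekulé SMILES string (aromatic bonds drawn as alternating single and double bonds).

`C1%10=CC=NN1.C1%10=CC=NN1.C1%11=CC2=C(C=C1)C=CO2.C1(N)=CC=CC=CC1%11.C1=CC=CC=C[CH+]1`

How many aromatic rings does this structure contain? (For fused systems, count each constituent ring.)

The SMILES encodes a five-membered ring with two adjacent nitrogens (one bearing H, one in a double bond) and two double bonds; a five-membered ring with two adjacent nitrogens (one bearing H, one in a double bond) and two double bonds; a six-membered carbon ring with three alternating C=C double bonds, fused to a five-membered ring containing one oxygen and two C=C double bonds; a seven-membered carbon ring with three C=C double bonds and one sp³ carbon; a seven-membered all-carbon ring bearing a positive charge on one carbon, with three C=C double bonds.
The 5-membered ring with two adjacent nitrogens (one N–H, one =N–) has a continuous p-orbital overlap around the ring; 2 ring double bonds (4 π electrons) plus a heteroatom lone pair (2) give 6 π electrons. 6 = 4(1)+2, so it is aromatic (pyrazole).
The second 5-membered ring with two adjacent nitrogens (one N–H, one =N–) has a continuous p-orbital overlap around the ring; 2 ring double bonds (4 π electrons) plus a heteroatom lone pair (2) give 6 π electrons. Since 6 = 4n+2 (n=1), it is aromatic (pyrazole).
The fused 6/5-membered bicyclic (with one oxygen) is a single π system with 9 sp² atoms and 10 π electrons from ring double bonds plus a heteroatom lone pair. 10 = 4(2)+2, so the system is aromatic and both rings count as aromatic (benzofuran).
The 7-membered ring has one sp³ carbon, so it is not fully conjugated — not aromatic (cycloheptatriene).
The second 7-membered ring is planar and fully conjugated; 3 ring double bonds (6 π electrons) plus the carbocation's empty p orbital (0, but keeps the ring conjugated) give 6 π electrons. That satisfies 4n+2 with n=1, so it is aromatic (tropylium cation).
5 of the 6 rings are aromatic. Total: 5.

5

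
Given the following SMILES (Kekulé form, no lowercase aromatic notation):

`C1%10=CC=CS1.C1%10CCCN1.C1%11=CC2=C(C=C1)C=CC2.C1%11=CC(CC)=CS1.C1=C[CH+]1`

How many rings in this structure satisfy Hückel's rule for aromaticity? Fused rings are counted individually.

4

The SMILES encodes a five-membered ring of four carbons and one sulfur, with two C=C double bonds; a five-membered saturated ring of four carbons and one N–H nitrogen; a six-membered carbon ring with three alternating C=C double bonds, fused to a five-membered carbon ring containing one C=C double bond and one sp³ carbon; a five-membered ring of four carbons and one sulfur, with two C=C double bonds; a three-membered all-carbon ring bearing a positive charge on one carbon, with one C=C double bond.
The 5-membered ring with one sulfur has a continuous p-orbital overlap around the ring; 2 ring double bonds (4 π electrons) plus a heteroatom lone pair (2) give 6 π electrons. 6 = 4(1)+2, so it is aromatic (thiophene).
The 5-membered ring with one N–H has only sp³ atoms, so it is not fully conjugated — not aromatic (pyrrolidine).
The 6-membered ring has a continuous p-orbital overlap around the ring; 3 ring double bonds give 6 π electrons. That satisfies 4n+2 with n=1, so it is aromatic (benzene ring).
The 5-membered ring has one sp³ carbon, so it is not fully conjugated — not aromatic (cyclopentene ring).
The second 5-membered ring with one sulfur has a continuous p-orbital overlap around the ring; 2 ring double bonds (4 π electrons) plus a heteroatom lone pair (2) give 6 π electrons. 6 = 4(1)+2, so it is aromatic (thiophene).
The 3-membered ring is planar and fully conjugated; 1 ring double bond (2 π electrons) plus the carbocation's empty p orbital (0, but keeps the ring conjugated) give 2 π electrons. Since 2 = 4n+2 (n=0), it is aromatic (cyclopropenyl cation).
4 of the 6 rings are aromatic. Total: 4.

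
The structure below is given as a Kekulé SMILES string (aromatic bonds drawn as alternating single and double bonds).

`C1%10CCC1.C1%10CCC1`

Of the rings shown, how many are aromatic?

The SMILES encodes a four-membered saturated carbon ring; a four-membered saturated carbon ring.
The 4-membered ring has only sp³ atoms, so it is not fully conjugated — not aromatic (cyclobutane).
The second 4-membered ring has only sp³ atoms, so it is not fully conjugated — not aromatic (cyclobutane).
None of the rings are aromatic. Total: 0.

0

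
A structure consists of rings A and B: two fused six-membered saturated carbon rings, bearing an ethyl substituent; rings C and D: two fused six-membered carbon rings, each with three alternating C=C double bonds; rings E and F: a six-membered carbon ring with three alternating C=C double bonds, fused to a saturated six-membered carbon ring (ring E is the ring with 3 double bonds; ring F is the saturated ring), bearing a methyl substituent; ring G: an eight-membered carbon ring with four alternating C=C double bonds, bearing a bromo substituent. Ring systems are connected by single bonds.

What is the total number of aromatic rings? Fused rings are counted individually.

Ring A has only sp³ atoms, so it is not fully conjugated — not aromatic (cyclohexane ring).
Ring B has only sp³ atoms, so it is not fully conjugated — not aromatic (cyclohexane ring).
Rings C and D form a fused bicyclic system with 10 sp² atoms and 10 π electrons from ring double bonds. 10 = 4(2)+2, so the system is aromatic and both rings count as aromatic (naphthalene).
Ring E is fully conjugated (every ring atom contributes a p orbital); 3 ring double bonds give 6 π electrons. That satisfies 4n+2 with n=1, so ring E is aromatic (benzene ring).
Ring F has four sp³ carbons, so it is not fully conjugated — not aromatic (cyclohexane ring).
Ring G has only sp² ring atoms; a planar conformation would have a fully conjugated π system of 8 electrons. But 8 = 4(2), which is 4n not 4n+2, so ring G is not aromatic (cyclooctatetraene) — cyclooctatetraene distorts into a non-planar tub to avoid antiaromaticity.
Aromatic: C, D, E. Total: 3.

3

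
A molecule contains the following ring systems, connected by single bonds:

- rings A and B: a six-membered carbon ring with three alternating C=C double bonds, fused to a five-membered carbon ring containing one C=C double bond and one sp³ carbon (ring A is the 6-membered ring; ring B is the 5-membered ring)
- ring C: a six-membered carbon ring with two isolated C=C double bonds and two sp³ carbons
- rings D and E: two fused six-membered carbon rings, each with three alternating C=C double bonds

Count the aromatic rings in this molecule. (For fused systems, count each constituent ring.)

Ring A is planar and fully conjugated; 3 ring double bonds give 6 π electrons. Since 6 = 4n+2 (n=1), ring A is aromatic (benzene ring).
Ring B has one sp³ carbon, so it is not fully conjugated — not aromatic (cyclopentene ring).
Ring C has two sp³ carbons, so it is not fully conjugated — not aromatic (1,4-cyclohexadiene).
Rings D and E form a fused bicyclic system with 10 sp² atoms and 10 π electrons from ring double bonds. 10 = 4(2)+2, so the system is aromatic and both rings count as aromatic (naphthalene).
Aromatic: A, D, E. Total: 3.

3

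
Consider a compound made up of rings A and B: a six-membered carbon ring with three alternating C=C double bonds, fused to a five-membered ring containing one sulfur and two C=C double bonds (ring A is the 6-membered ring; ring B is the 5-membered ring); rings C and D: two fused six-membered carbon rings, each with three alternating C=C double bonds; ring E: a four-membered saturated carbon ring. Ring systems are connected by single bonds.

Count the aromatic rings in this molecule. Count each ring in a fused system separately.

4

Rings A and B form a fused bicyclic system (with one sulfur) with 9 sp² atoms and 10 π electrons from ring double bonds plus a heteroatom lone pair. 10 = 4(2)+2, so the system is aromatic and both rings count as aromatic (benzothiophene).
Rings C and D form a fused bicyclic system with 10 sp² atoms and 10 π electrons from ring double bonds. 10 = 4(2)+2, so the system is aromatic and both rings count as aromatic (naphthalene).
Ring E has only sp³ atoms, so it is not fully conjugated — not aromatic (cyclobutane).
Aromatic: A, B, C, D. Total: 4.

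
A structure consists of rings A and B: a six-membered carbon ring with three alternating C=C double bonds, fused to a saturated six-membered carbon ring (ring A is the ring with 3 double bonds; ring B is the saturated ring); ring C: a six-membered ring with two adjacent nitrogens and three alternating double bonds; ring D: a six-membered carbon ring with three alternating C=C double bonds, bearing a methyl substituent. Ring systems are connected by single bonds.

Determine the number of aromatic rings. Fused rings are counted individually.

3

Ring A has a continuous p-orbital overlap around the ring; 3 ring double bonds give 6 π electrons. That satisfies 4n+2 with n=1, so ring A is aromatic (benzene ring).
Ring B has four sp³ carbons, so it is not fully conjugated — not aromatic (cyclohexane ring).
Ring C is fully conjugated (every ring atom contributes a p orbital); 3 ring double bonds give 6 π electrons. 6 = 4(1)+2, so ring C is aromatic (pyridazine).
Ring D is planar and fully conjugated; 3 ring double bonds give 6 π electrons. 6 = 4(1)+2, so ring D is aromatic (benzene).
Aromatic: A, C, D. Total: 3.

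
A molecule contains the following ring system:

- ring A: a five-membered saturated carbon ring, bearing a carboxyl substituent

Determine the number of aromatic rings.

0

Ring A has only sp³ atoms, so it is not fully conjugated — not aromatic (cyclopentane).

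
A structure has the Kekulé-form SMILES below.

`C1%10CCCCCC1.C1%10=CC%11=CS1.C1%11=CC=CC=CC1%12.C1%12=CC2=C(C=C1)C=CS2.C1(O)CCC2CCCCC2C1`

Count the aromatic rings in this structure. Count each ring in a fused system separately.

3

The SMILES encodes a seven-membered saturated carbon ring; a five-membered ring of four carbons and one sulfur, with two C=C double bonds; a seven-membered carbon ring with three C=C double bonds and one sp³ carbon; a six-membered carbon ring with three alternating C=C double bonds, fused to a five-membered ring containing one sulfur and two C=C double bonds; two fused six-membered saturated carbon rings.
The 7-membered ring has only sp³ atoms, so it is not fully conjugated — not aromatic (cycloheptane).
The 5-membered ring with one sulfur is fully conjugated (every ring atom contributes a p orbital); 2 ring double bonds (4 π electrons) plus a heteroatom lone pair (2) give 6 π electrons. 6 = 4(1)+2, so it is aromatic (thiophene).
The second 7-membered ring has one sp³ carbon, so it is not fully conjugated — not aromatic (cycloheptatriene).
The fused 6/5-membered bicyclic (with one sulfur) is a single π system with 9 sp² atoms and 10 π electrons from ring double bonds plus a heteroatom lone pair. 10 = 4(2)+2, so the system is aromatic and both rings count as aromatic (benzothiophene).
The 6-membered ring has only sp³ atoms, so it is not fully conjugated — not aromatic (cyclohexane ring).
The second 6-membered ring has only sp³ atoms, so it is not fully conjugated — not aromatic (cyclohexane ring).
3 of the 7 rings are aromatic. Total: 3.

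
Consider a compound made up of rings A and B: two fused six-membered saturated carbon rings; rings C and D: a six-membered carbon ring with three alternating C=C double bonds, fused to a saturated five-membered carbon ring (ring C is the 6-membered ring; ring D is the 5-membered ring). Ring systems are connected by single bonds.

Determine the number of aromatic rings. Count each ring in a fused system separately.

Ring A has only sp³ atoms, so it is not fully conjugated — not aromatic (cyclohexane ring).
Ring B has only sp³ atoms, so it is not fully conjugated — not aromatic (cyclohexane ring).
Ring C has a continuous p-orbital overlap around the ring; 3 ring double bonds give 6 π electrons. That satisfies 4n+2 with n=1, so ring C is aromatic (benzene ring).
Ring D has three sp³ carbons, so it is not fully conjugated — not aromatic (cyclopentane ring).
Aromatic: C. Total: 1.

1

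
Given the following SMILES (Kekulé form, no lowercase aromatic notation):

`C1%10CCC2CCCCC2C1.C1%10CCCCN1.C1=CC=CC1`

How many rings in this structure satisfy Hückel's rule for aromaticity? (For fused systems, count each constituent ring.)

The SMILES encodes two fused six-membered saturated carbon rings; a six-membered saturated ring of five carbons and one N–H nitrogen; a five-membered carbon ring with two conjugated C=C double bonds and one sp³ carbon.
The 6-membered ring has only sp³ atoms, so it is not fully conjugated — not aromatic (cyclohexane ring).
The second 6-membered ring has only sp³ atoms, so it is not fully conjugated — not aromatic (cyclohexane ring).
The 6-membered ring with one N–H has only sp³ atoms, so it is not fully conjugated — not aromatic (piperidine).
The 5-membered ring has one sp³ carbon, so it is not fully conjugated — not aromatic (cyclopentadiene).
None of the rings are aromatic. Total: 0.

0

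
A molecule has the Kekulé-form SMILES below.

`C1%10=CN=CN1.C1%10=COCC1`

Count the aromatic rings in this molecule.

The SMILES encodes a five-membered ring with nitrogens at positions 1 and 3 (one bearing H, one in a C=N bond) and two double bonds; a five-membered ring of four carbons and one oxygen, with one C=C double bond and two sp³ carbons.
The 5-membered ring with two nitrogens (one N–H, one =N–) is planar and fully conjugated; 2 ring double bonds (4 π electrons) plus a heteroatom lone pair (2) give 6 π electrons. Since 6 = 4n+2 (n=1), it is aromatic (imidazole).
The 5-membered ring with one oxygen has two sp³ carbons, so it is not fully conjugated — not aromatic (2,3-dihydrofuran).
1 of the 2 rings is aromatic. Total: 1.

1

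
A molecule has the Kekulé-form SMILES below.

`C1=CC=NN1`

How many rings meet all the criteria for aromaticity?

The SMILES encodes a five-membered ring with two adjacent nitrogens (one bearing H, one in a double bond) and two double bonds.
The 5-membered ring with two adjacent nitrogens (one N–H, one =N–) has a continuous p-orbital overlap around the ring; 2 ring double bonds (4 π electrons) plus a heteroatom lone pair (2) give 6 π electrons. 6 = 4(1)+2, so it is aromatic (pyrazole).

1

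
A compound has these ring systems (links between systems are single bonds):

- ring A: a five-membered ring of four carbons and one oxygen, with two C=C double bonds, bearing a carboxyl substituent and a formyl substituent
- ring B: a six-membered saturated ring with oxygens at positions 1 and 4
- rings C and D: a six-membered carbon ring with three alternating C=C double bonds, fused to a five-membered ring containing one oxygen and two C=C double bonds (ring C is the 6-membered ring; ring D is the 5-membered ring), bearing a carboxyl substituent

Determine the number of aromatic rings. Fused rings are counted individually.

3

Ring A has a continuous p-orbital overlap around the ring; 2 ring double bonds (4 π electrons) plus a heteroatom lone pair (2) give 6 π electrons. That satisfies 4n+2 with n=1, so ring A is aromatic (furan).
Ring B has only sp³ atoms, so it is not fully conjugated — not aromatic (1,4-dioxane).
Rings C and D form a fused bicyclic system (with one oxygen) with 9 sp² atoms and 10 π electrons from ring double bonds plus a heteroatom lone pair. 10 = 4(2)+2, so the system is aromatic and both rings count as aromatic (benzofuran).
Aromatic: A, C, D. Total: 3.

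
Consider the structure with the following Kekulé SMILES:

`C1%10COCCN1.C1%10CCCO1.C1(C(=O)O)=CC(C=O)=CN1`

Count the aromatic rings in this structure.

1

The SMILES encodes a six-membered saturated ring with an oxygen and an N–H nitrogen at positions 1 and 4; a five-membered saturated ring of four carbons and one oxygen; a five-membered ring of four carbons and one nitrogen bearing a hydrogen, with two C=C double bonds.
The 6-membered ring with one oxygen and one N–H (1,4) has only sp³ atoms, so it is not fully conjugated — not aromatic (morpholine).
The 5-membered ring with one oxygen has only sp³ atoms, so it is not fully conjugated — not aromatic (tetrahydrofuran).
The 5-membered ring with one N–H is planar and fully conjugated; 2 ring double bonds (4 π electrons) plus a heteroatom lone pair (2) give 6 π electrons. That satisfies 4n+2 with n=1, so it is aromatic (pyrrole).
1 of the 3 rings is aromatic. Total: 1.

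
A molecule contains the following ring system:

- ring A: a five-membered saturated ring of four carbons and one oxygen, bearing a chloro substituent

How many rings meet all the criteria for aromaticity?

0

Ring A has only sp³ atoms, so it is not fully conjugated — not aromatic (tetrahydrofuran).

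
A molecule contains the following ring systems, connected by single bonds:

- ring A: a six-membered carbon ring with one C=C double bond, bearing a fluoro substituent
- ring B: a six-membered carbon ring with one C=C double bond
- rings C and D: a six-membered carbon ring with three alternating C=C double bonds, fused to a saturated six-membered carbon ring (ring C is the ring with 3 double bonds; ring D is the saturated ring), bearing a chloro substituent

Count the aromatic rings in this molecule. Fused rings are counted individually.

Ring A has four sp³ carbons, so it is not fully conjugated — not aromatic (cyclohexene).
Ring B has four sp³ carbons, so it is not fully conjugated — not aromatic (cyclohexene).
Ring C has a continuous p-orbital overlap around the ring; 3 ring double bonds give 6 π electrons. That satisfies 4n+2 with n=1, so ring C is aromatic (benzene ring).
Ring D has four sp³ carbons, so it is not fully conjugated — not aromatic (cyclohexane ring).
Aromatic: C. Total: 1.

1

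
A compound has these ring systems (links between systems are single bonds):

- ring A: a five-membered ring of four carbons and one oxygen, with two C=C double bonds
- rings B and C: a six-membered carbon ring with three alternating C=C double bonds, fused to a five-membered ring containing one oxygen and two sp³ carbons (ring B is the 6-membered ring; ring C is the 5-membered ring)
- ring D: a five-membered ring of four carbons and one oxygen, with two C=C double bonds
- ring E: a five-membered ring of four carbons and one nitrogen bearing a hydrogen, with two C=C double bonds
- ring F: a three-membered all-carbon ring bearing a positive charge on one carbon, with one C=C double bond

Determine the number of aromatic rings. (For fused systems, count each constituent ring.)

Ring A is fully conjugated (every ring atom contributes a p orbital); 2 ring double bonds (4 π electrons) plus a heteroatom lone pair (2) give 6 π electrons. That satisfies 4n+2 with n=1, so ring A is aromatic (furan).
Ring B has a continuous p-orbital overlap around the ring; 3 ring double bonds give 6 π electrons. Since 6 = 4n+2 (n=1), ring B is aromatic (benzene ring).
Ring C has two sp³ carbons, so it is not fully conjugated — not aromatic (oxolane ring).
Ring D is planar and fully conjugated; 2 ring double bonds (4 π electrons) plus a heteroatom lone pair (2) give 6 π electrons. 6 = 4(1)+2, so ring D is aromatic (furan).
Ring E is planar and fully conjugated; 2 ring double bonds (4 π electrons) plus a heteroatom lone pair (2) give 6 π electrons. 6 = 4(1)+2, so ring E is aromatic (pyrrole).
Ring F is planar and fully conjugated; 1 ring double bond (2 π electrons) plus the carbocation's empty p orbital (0, but keeps the ring conjugated) give 2 π electrons. That satisfies 4n+2 with n=0, so ring F is aromatic (cyclopropenyl cation).
Aromatic: A, B, D, E, F. Total: 5.

5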